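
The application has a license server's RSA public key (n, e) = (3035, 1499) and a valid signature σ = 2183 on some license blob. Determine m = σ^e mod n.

Squares mod 3035: σ^1≡2183, σ^2≡539, σ^4≡2196, σ^8≡2836, σ^16≡146, σ^32≡71, σ^64≡2006, σ^128≡2661, σ^256≡266, σ^512≡951, σ^1024≡3006
1499 = 1024 + 256 + 128 + 64 + 16 + 8 + 2 + 1, so σ^1499 ≡ 3006·266·2661·2006·146·2836·539·2183 ≡ 2507 (mod 3035)

2507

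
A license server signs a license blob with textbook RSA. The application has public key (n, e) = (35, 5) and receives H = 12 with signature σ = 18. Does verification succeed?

fails

Squares mod 35: σ^1≡18, σ^2≡9, σ^4≡11
5 = 4 + 1, so σ^5 ≡ 11·18 ≡ 23 (mod 35)
σ^5 mod 35 = 23, but H = 12.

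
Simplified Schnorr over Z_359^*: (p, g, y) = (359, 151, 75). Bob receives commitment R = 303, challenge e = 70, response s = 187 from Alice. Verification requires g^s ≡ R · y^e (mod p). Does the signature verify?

verifies

g^s mod p:
151^2 = 22801 ≡ 184
151^4 ≡ 184^2 = 33856 ≡ 110
151^8 ≡ 110^2 = 12100 ≡ 253
151^16 ≡ 253^2 = 64009 ≡ 107
151^32 ≡ 107^2 = 11449 ≡ 320
151^64 ≡ 320^2 = 102400 ≡ 85
151^128 ≡ 85^2 = 7225 ≡ 45
187 = 128 + 32 + 16 + 8 + 2 + 1, so 151^187 ≡ 45·320·107·253·184·151 ≡ 253 (mod 359)
R · y^e mod p:
75^2 = 5625 ≡ 240
75^4 ≡ 240^2 = 57600 ≡ 160
75^8 ≡ 160^2 = 25600 ≡ 111
75^16 ≡ 111^2 = 12321 ≡ 115
75^32 ≡ 115^2 = 13225 ≡ 301
75^64 ≡ 301^2 = 90601 ≡ 133
70 = 64 + 4 + 2, so 75^70 ≡ 133·160·240 ≡ 66 (mod 359)
303·66 = 19998 ≡ 253 (mod 359)
253 ≡ 253 (mod 359); signature holds.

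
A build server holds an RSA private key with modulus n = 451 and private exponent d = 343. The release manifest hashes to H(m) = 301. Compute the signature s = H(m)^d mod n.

Squares mod 451: (H(m))^1≡301, (H(m))^2≡401, (H(m))^4≡245, (H(m))^8≡42, (H(m))^16≡411, (H(m))^32≡247, (H(m))^64≡124, (H(m))^128≡42, (H(m))^256≡411
343 = 256 + 64 + 16 + 4 + 2 + 1, so (H(m))^343 ≡ 411·124·411·245·401·301 ≡ 372 (mod 451)

372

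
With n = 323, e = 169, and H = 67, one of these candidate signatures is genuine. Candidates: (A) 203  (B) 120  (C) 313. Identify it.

A

Candidate A: Squares mod 323: 203^1≡203, 203^2≡188, 203^4≡137, 203^8≡35, 203^16≡256, 203^32≡290, 203^64≡120, 203^128≡188; 169 = 128 + 32 + 8 + 1, so 203^169 ≡ 188·290·35·203 ≡ 67 (mod 323)
  → matches H = 67
Candidate B: Squares mod 323: 120^1≡120, 120^2≡188, 120^4≡137, 120^8≡35, 120^16≡256, 120^32≡290, 120^64≡120, 120^128≡188; 169 = 128 + 32 + 8 + 1, so 120^169 ≡ 188·290·35·120 ≡ 256 (mod 323)
Candidate C: Squares mod 323: 313^1≡313, 313^2≡100, 313^4≡310, 313^8≡169, 313^16≡137, 313^32≡35, 313^64≡256, 313^128≡290; 169 = 128 + 32 + 8 + 1, so 313^169 ≡ 290·35·169·313 ≡ 61 (mod 323)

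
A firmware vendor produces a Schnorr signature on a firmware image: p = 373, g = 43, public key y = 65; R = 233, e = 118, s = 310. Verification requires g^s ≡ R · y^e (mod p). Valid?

no

g^s mod p:
Squares mod 373: 43^1≡43, 43^2≡357, 43^4≡256, 43^8≡261, 43^16≡235, 43^32≡21, 43^64≡68, 43^128≡148, 43^256≡270
310 = 256 + 32 + 16 + 4 + 2, so 43^310 ≡ 270·21·235·256·357 ≡ 285 (mod 373)
R · y^e mod p:
Squares mod 373: 65^1≡65, 65^2≡122, 65^4≡337, 65^8≡177, 65^16≡370, 65^32≡9, 65^64≡81
118 = 64 + 32 + 16 + 4 + 2, so 65^118 ≡ 81·9·370·337·122 ≡ 181 (mod 373)
233·181 = 42173 ≡ 24 (mod 373)
285 ≠ 24; the check fails.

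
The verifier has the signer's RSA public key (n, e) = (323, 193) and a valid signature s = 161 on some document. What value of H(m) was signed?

25

Squares mod 323: s^1≡161, s^2≡81, s^4≡101, s^8≡188, s^16≡137, s^32≡35, s^64≡256, s^128≡290
193 = 128 + 64 + 1, so s^193 ≡ 290·256·161 ≡ 25 (mod 323)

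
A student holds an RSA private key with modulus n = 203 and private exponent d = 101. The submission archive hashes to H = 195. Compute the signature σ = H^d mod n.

H^2 ≡ 195^2 = 38025 ≡ 64
H^4 ≡ 64^2 = 4096 ≡ 36
H^8 ≡ 36^2 = 1296 ≡ 78
H^16 ≡ 78^2 = 6084 ≡ 197
H^32 ≡ 197^2 = 38809 ≡ 36
H^64 ≡ 36^2 = 1296 ≡ 78
101 = 64 + 32 + 4 + 1, so H^101 ≡ 78·36·36·195 ≡ 48 (mod 203)

48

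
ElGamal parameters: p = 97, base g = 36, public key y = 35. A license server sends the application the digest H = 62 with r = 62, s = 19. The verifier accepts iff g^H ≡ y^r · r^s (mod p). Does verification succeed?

fails

Left side g^H mod p:
Squares mod 97: 36^1≡36, 36^2≡35, 36^4≡61, 36^8≡35, 36^16≡61, 36^32≡35
62 = 32 + 16 + 8 + 4 + 2, so 36^62 ≡ 35·61·35·61·35 ≡ 35 (mod 97)
Right side y^r · r^s mod p:
Squares mod 97: 35^1≡35, 35^2≡61, 35^4≡35, 35^8≡61, 35^16≡35, 35^32≡61
62 = 32 + 16 + 8 + 4 + 2, so 35^62 ≡ 61·35·61·35·61 ≡ 61 (mod 97)
Squares mod 97: 62^1≡62, 62^2≡61, 62^4≡35, 62^8≡61, 62^16≡35
19 = 16 + 2 + 1, so 62^19 ≡ 35·61·62 ≡ 62 (mod 97)
61·62 = 3782 ≡ 96 (mod 97)
35 ≠ 96, so verification fails.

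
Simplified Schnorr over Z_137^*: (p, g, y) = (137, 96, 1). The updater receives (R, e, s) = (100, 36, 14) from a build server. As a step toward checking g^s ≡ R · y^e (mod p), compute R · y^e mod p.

100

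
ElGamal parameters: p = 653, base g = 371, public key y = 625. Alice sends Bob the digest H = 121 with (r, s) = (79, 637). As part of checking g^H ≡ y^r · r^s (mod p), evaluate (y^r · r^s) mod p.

625^2 = 390625 ≡ 131
625^4 ≡ 131^2 = 17161 ≡ 183
625^8 ≡ 183^2 = 33489 ≡ 186
625^16 ≡ 186^2 = 34596 ≡ 640
625^32 ≡ 640^2 = 409600 ≡ 169
625^64 ≡ 169^2 = 28561 ≡ 482
79 = 64 + 8 + 4 + 2 + 1, so 625^79 ≡ 482·186·183·131·625 ≡ 457 (mod 653)
79^2 = 6241 ≡ 364
79^4 ≡ 364^2 = 132496 ≡ 590
79^8 ≡ 590^2 = 348100 ≡ 51
79^16 ≡ 51^2 = 2601 ≡ 642
79^32 ≡ 642^2 = 412164 ≡ 121
79^64 ≡ 121^2 = 14641 ≡ 275
79^128 ≡ 275^2 = 75625 ≡ 530
79^256 ≡ 530^2 = 280900 ≡ 110
79^512 ≡ 110^2 = 12100 ≡ 346
637 = 512 + 64 + 32 + 16 + 8 + 4 + 1, so 79^637 ≡ 346·275·121·642·51·590·79 ≡ 349 (mod 653)
y^r · r^s ≡ 457·349 = 159493 ≡ 161 (mod 653)

161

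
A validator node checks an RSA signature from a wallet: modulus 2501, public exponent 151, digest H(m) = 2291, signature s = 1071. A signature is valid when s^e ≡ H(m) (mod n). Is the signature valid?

valid

s^151 mod 2501 = 2291
Since 2291 equals the digest 2291, verification succeeds.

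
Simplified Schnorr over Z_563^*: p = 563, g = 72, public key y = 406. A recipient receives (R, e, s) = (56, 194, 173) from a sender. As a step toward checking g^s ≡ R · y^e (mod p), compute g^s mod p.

53

72^2 = 5184 ≡ 117
72^4 ≡ 117^2 = 13689 ≡ 177
72^8 ≡ 177^2 = 31329 ≡ 364
72^16 ≡ 364^2 = 132496 ≡ 191
72^32 ≡ 191^2 = 36481 ≡ 449
72^64 ≡ 449^2 = 201601 ≡ 47
72^128 ≡ 47^2 = 2209 ≡ 520
173 = 128 + 32 + 8 + 4 + 1, so 72^173 ≡ 520·449·364·177·72 ≡ 53 (mod 563)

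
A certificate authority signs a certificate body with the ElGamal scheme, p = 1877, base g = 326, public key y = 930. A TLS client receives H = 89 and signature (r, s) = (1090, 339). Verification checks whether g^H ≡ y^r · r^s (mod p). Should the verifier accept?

Left side g^H mod p:
Squares mod 1877: 326^1≡326, 326^2≡1164, 326^4≡1579, 326^8≡585, 326^16≡611, 326^32≡1675, 326^64≡1387
89 = 64 + 16 + 8 + 1, so 326^89 ≡ 1387·611·585·326 ≡ 693 (mod 1877)
Right side y^r · r^s mod p:
Squares mod 1877: 930^1≡930, 930^2≡1480, 930^4≡1818, 930^8≡1604, 930^16≡1326, 930^32≡1404, 930^64≡366, 930^128≡689, 930^256≡1717, 930^512≡1199, 930^1024≡1696
1090 = 1024 + 64 + 2, so 930^1090 ≡ 1696·366·1480 ≡ 1015 (mod 1877)
Squares mod 1877: 1090^1≡1090, 1090^2≡1836, 1090^4≡1681, 1090^8≡876, 1090^16≡1560, 1090^32≡1008, 1090^64≡607, 1090^128≡557, 1090^256≡544
339 = 256 + 64 + 16 + 2 + 1, so 1090^339 ≡ 544·607·1560·1836·1090 ≡ 822 (mod 1877)
1015·822 = 834330 ≡ 942 (mod 1877)
693 ≠ 942, so verification fails.

reject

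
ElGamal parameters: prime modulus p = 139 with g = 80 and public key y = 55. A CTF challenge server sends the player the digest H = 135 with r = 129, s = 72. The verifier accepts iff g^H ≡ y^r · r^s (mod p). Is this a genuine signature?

Left side g^H mod p:
80^2 = 6400 ≡ 6
80^4 ≡ 6^2 = 36
80^8 ≡ 36^2 = 1296 ≡ 45
80^16 ≡ 45^2 = 2025 ≡ 79
80^32 ≡ 79^2 = 6241 ≡ 125
80^64 ≡ 125^2 = 15625 ≡ 57
80^128 ≡ 57^2 = 3249 ≡ 52
135 = 128 + 4 + 2 + 1, so 80^135 ≡ 52·36·6·80 ≡ 64 (mod 139)
Right side y^r · r^s mod p:
55^2 = 3025 ≡ 106
55^4 ≡ 106^2 = 11236 ≡ 116
55^8 ≡ 116^2 = 13456 ≡ 112
55^16 ≡ 112^2 = 12544 ≡ 34
55^32 ≡ 34^2 = 1156 ≡ 44
55^64 ≡ 44^2 = 1936 ≡ 129
55^128 ≡ 129^2 = 16641 ≡ 100
129 = 128 + 1, so 55^129 ≡ 100·55 ≡ 79 (mod 139)
129^2 = 16641 ≡ 100
129^4 ≡ 100^2 = 10000 ≡ 131
129^8 ≡ 131^2 = 17161 ≡ 64
129^16 ≡ 64^2 = 4096 ≡ 65
129^32 ≡ 65^2 = 4225 ≡ 55
129^64 ≡ 55^2 = 3025 ≡ 106
72 = 64 + 8, so 129^72 ≡ 106·64 ≡ 112 (mod 139)
79·112 = 8848 ≡ 91 (mod 139)
64 ≠ 91, so verification fails.

forged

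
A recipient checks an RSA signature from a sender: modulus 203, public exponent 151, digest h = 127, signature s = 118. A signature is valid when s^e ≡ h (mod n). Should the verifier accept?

reject

s^2 ≡ 118^2 = 13924 ≡ 120
s^4 ≡ 120^2 = 14400 ≡ 190
s^8 ≡ 190^2 = 36100 ≡ 169
s^16 ≡ 169^2 = 28561 ≡ 141
s^32 ≡ 141^2 = 19881 ≡ 190
s^64 ≡ 190^2 = 36100 ≡ 169
s^128 ≡ 169^2 = 28561 ≡ 141
151 = 128 + 16 + 4 + 2 + 1, so s^151 ≡ 141·141·190·120·118 ≡ 76 (mod 203)
76 ≠ 127, so verification fails.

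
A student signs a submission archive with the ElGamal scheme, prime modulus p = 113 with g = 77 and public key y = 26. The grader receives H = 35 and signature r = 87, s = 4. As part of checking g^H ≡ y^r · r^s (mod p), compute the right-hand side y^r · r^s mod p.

95

26^2 = 676 ≡ 111
26^4 ≡ 111^2 = 12321 ≡ 4
26^8 ≡ 4^2 = 16
26^16 ≡ 16^2 = 256 ≡ 30
26^32 ≡ 30^2 = 900 ≡ 109
26^64 ≡ 109^2 = 11881 ≡ 16
87 = 64 + 16 + 4 + 2 + 1, so 26^87 ≡ 16·30·4·111·26 ≡ 52 (mod 113)
87^2 = 7569 ≡ 111
87^4 ≡ 111^2 = 12321 ≡ 4
y^r · r^s ≡ 52·4 = 208 ≡ 95 (mod 113)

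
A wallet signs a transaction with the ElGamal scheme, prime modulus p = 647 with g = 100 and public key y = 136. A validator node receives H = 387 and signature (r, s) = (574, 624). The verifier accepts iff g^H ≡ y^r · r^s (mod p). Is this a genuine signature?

forged

Left side g^H mod p:
100^2 = 10000 ≡ 295
100^4 ≡ 295^2 = 87025 ≡ 327
100^8 ≡ 327^2 = 106929 ≡ 174
100^16 ≡ 174^2 = 30276 ≡ 514
100^32 ≡ 514^2 = 264196 ≡ 220
100^64 ≡ 220^2 = 48400 ≡ 522
100^128 ≡ 522^2 = 272484 ≡ 97
100^256 ≡ 97^2 = 9409 ≡ 351
387 = 256 + 128 + 2 + 1, so 100^387 ≡ 351·97·295·100 ≡ 522 (mod 647)
Right side y^r · r^s mod p:
136^2 = 18496 ≡ 380
136^4 ≡ 380^2 = 144400 ≡ 119
136^8 ≡ 119^2 = 14161 ≡ 574
136^16 ≡ 574^2 = 329476 ≡ 153
136^32 ≡ 153^2 = 23409 ≡ 117
136^64 ≡ 117^2 = 13689 ≡ 102
136^128 ≡ 102^2 = 10404 ≡ 52
136^256 ≡ 52^2 = 2704 ≡ 116
136^512 ≡ 116^2 = 13456 ≡ 516
574 = 512 + 32 + 16 + 8 + 4 + 2, so 136^574 ≡ 516·117·153·574·119·380 ≡ 588 (mod 647)
574^2 = 329476 ≡ 153
574^4 ≡ 153^2 = 23409 ≡ 117
574^8 ≡ 117^2 = 13689 ≡ 102
574^16 ≡ 102^2 = 10404 ≡ 52
574^32 ≡ 52^2 = 2704 ≡ 116
574^64 ≡ 116^2 = 13456 ≡ 516
574^128 ≡ 516^2 = 266256 ≡ 339
574^256 ≡ 339^2 = 114921 ≡ 402
574^512 ≡ 402^2 = 161604 ≡ 501
624 = 512 + 64 + 32 + 16, so 574^624 ≡ 501·516·116·52 ≡ 168 (mod 647)
588·168 = 98784 ≡ 440 (mod 647)
522 ≠ 440, so verification fails.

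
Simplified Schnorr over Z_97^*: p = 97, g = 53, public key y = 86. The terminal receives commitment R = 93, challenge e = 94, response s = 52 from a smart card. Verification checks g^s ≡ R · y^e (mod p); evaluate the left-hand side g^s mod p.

Squares mod 97: 53^1≡53, 53^2≡93, 53^4≡16, 53^8≡62, 53^16≡61, 53^32≡35
52 = 32 + 16 + 4, so 53^52 ≡ 35·61·16 ≡ 16 (mod 97)

16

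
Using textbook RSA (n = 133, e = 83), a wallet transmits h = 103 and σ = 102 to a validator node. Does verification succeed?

Squares mod 133: σ^1≡102, σ^2≡30, σ^4≡102, σ^8≡30, σ^16≡102, σ^32≡30, σ^64≡102
83 = 64 + 16 + 2 + 1, so σ^83 ≡ 102·102·30·102 ≡ 30 (mod 133)
σ^83 mod 133 = 30, but h = 103.

fails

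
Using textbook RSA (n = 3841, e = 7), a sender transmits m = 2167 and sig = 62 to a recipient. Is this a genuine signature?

forged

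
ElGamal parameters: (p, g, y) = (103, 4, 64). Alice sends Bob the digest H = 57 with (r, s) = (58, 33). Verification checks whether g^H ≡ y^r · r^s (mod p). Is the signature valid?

Left side g^H mod p:
4^2 = 16
4^4 ≡ 16^2 = 256 ≡ 50
4^8 ≡ 50^2 = 2500 ≡ 28
4^16 ≡ 28^2 = 784 ≡ 63
4^32 ≡ 63^2 = 3969 ≡ 55
57 = 32 + 16 + 8 + 1, so 4^57 ≡ 55·63·28·4 ≡ 79 (mod 103)
Right side y^r · r^s mod p:
64^2 = 4096 ≡ 79
64^4 ≡ 79^2 = 6241 ≡ 61
64^8 ≡ 61^2 = 3721 ≡ 13
64^16 ≡ 13^2 = 169 ≡ 66
64^32 ≡ 66^2 = 4356 ≡ 30
58 = 32 + 16 + 8 + 2, so 64^58 ≡ 30·66·13·79 ≡ 34 (mod 103)
58^2 = 3364 ≡ 68
58^4 ≡ 68^2 = 4624 ≡ 92
58^8 ≡ 92^2 = 8464 ≡ 18
58^16 ≡ 18^2 = 324 ≡ 15
58^32 ≡ 15^2 = 225 ≡ 19
33 = 32 + 1, so 58^33 ≡ 19·58 ≡ 72 (mod 103)
34·72 = 2448 ≡ 79 (mod 103)
79 ≡ 79 (mod 103), so the signature is genuine.

valid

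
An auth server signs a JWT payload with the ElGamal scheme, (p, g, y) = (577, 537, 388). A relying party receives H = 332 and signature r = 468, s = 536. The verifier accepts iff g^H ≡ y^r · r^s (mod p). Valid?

Left side g^H mod p:
Squares mod 577: 537^1≡537, 537^2≡446, 537^4≡428, 537^8≡275, 537^16≡38, 537^32≡290, 537^64≡435, 537^128≡546, 537^256≡384
332 = 256 + 64 + 8 + 4, so 537^332 ≡ 384·435·275·428 ≡ 12 (mod 577)
Right side y^r · r^s mod p:
Squares mod 577: 388^1≡388, 388^2≡524, 388^4≡501, 388^8≡6, 388^16≡36, 388^32≡142, 388^64≡546, 388^128≡384, 388^256≡321
468 = 256 + 128 + 64 + 16 + 4, so 388^468 ≡ 321·384·546·36·501 ≡ 65 (mod 577)
Squares mod 577: 468^1≡468, 468^2≡341, 468^4≡304, 468^8≡96, 468^16≡561, 468^32≡256, 468^64≡335, 468^128≡287, 468^256≡435, 468^512≡546
536 = 512 + 16 + 8, so 468^536 ≡ 546·561·96 ≡ 302 (mod 577)
65·302 = 19630 ≡ 12 (mod 577)
12 ≡ 12 (mod 577), so the signature is genuine.

yes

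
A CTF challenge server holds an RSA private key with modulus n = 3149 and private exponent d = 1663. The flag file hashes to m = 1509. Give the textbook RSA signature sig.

904

Squares mod 3149: m^1≡1509, m^2≡354, m^4≡2505, m^8≡2217, m^16≡2649, m^32≡1229, m^64≡2070, m^128≡2260, m^256≡3071, m^512≡2935, m^1024≡1710
1663 = 1024 + 512 + 64 + 32 + 16 + 8 + 4 + 2 + 1, so m^1663 ≡ 1710·2935·2070·1229·2649·2217·2505·354·1509 ≡ 904 (mod 3149)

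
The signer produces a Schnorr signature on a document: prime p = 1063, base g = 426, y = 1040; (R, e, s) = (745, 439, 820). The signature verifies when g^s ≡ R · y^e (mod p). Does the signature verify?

verifies

g^s mod p:
426^2 = 181476 ≡ 766
426^4 ≡ 766^2 = 586756 ≡ 1043
426^8 ≡ 1043^2 = 1087849 ≡ 400
426^16 ≡ 400^2 = 160000 ≡ 550
426^32 ≡ 550^2 = 302500 ≡ 608
426^64 ≡ 608^2 = 369664 ≡ 803
426^128 ≡ 803^2 = 644809 ≡ 631
426^256 ≡ 631^2 = 398161 ≡ 599
426^512 ≡ 599^2 = 358801 ≡ 570
820 = 512 + 256 + 32 + 16 + 4, so 426^820 ≡ 570·599·608·550·1043 ≡ 121 (mod 1063)
R · y^e mod p:
1040^2 = 1081600 ≡ 529
1040^4 ≡ 529^2 = 279841 ≡ 272
1040^8 ≡ 272^2 = 73984 ≡ 637
1040^16 ≡ 637^2 = 405769 ≡ 766
1040^32 ≡ 766^2 = 586756 ≡ 1043
1040^64 ≡ 1043^2 = 1087849 ≡ 400
1040^128 ≡ 400^2 = 160000 ≡ 550
1040^256 ≡ 550^2 = 302500 ≡ 608
439 = 256 + 128 + 32 + 16 + 4 + 2 + 1, so 1040^439 ≡ 608·550·1043·766·272·529·1040 ≡ 725 (mod 1063)
745·725 = 540125 ≡ 121 (mod 1063)
121 ≡ 121 (mod 1063); signature holds.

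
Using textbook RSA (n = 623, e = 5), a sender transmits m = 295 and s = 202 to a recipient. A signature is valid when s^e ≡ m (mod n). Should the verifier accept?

reject

Squares mod 623: s^1≡202, s^2≡309, s^4≡162
5 = 4 + 1, so s^5 ≡ 162·202 ≡ 328 (mod 623)
328 ≠ 295, so verification fails.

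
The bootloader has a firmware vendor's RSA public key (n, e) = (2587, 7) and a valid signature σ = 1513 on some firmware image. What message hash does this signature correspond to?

34

Squares mod 2587: σ^1≡1513, σ^2≡2261, σ^4≡209
7 = 4 + 2 + 1, so σ^7 ≡ 209·2261·1513 ≡ 34 (mod 2587)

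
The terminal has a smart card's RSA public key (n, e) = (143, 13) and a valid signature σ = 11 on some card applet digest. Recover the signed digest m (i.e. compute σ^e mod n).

11

σ^13 mod 143 = 11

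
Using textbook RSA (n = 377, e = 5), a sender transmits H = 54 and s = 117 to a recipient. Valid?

no

Squares mod 377: s^1≡117, s^2≡117, s^4≡117
5 = 4 + 1, so s^5 ≡ 117·117 ≡ 117 (mod 377)
The recovered value 117 does not match the digest 54.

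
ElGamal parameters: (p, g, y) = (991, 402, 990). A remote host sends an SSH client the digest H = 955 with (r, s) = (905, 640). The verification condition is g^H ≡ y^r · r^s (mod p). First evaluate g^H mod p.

114

402^2 = 161604 ≡ 71
402^4 ≡ 71^2 = 5041 ≡ 86
402^8 ≡ 86^2 = 7396 ≡ 459
402^16 ≡ 459^2 = 210681 ≡ 589
402^32 ≡ 589^2 = 346921 ≡ 71
402^64 ≡ 71^2 = 5041 ≡ 86
402^128 ≡ 86^2 = 7396 ≡ 459
402^256 ≡ 459^2 = 210681 ≡ 589
402^512 ≡ 589^2 = 346921 ≡ 71
955 = 512 + 256 + 128 + 32 + 16 + 8 + 2 + 1, so 402^955 ≡ 71·589·459·71·589·459·71·402 ≡ 114 (mod 991)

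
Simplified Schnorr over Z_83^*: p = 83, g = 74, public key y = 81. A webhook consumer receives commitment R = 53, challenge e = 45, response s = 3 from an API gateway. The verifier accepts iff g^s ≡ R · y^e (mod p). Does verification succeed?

passes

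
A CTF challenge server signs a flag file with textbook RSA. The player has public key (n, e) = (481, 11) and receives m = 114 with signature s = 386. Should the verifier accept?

reject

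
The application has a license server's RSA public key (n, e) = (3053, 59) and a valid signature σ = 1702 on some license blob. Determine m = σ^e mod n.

1859

σ^2 ≡ 1702^2 = 2896804 ≡ 2560
σ^4 ≡ 2560^2 = 6553600 ≡ 1862
σ^8 ≡ 1862^2 = 3467044 ≡ 1889
σ^16 ≡ 1889^2 = 3568321 ≡ 2417
σ^32 ≡ 2417^2 = 5841889 ≡ 1500
59 = 32 + 16 + 8 + 2 + 1, so σ^59 ≡ 1500·2417·1889·2560·1702 ≡ 1859 (mod 3053)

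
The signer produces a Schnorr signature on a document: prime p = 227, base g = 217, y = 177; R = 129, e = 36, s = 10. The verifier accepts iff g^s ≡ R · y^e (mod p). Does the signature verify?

g^s mod p:
217^2 = 47089 ≡ 100
217^4 ≡ 100^2 = 10000 ≡ 12
217^8 ≡ 12^2 = 144
10 = 8 + 2, so 217^10 ≡ 144·100 ≡ 99 (mod 227)
R · y^e mod p:
177^2 = 31329 ≡ 3
177^4 ≡ 3^2 = 9
177^8 ≡ 9^2 = 81
177^16 ≡ 81^2 = 6561 ≡ 205
177^32 ≡ 205^2 = 42025 ≡ 30
36 = 32 + 4, so 177^36 ≡ 30·9 ≡ 43 (mod 227)
129·43 = 5547 ≡ 99 (mod 227)
99 ≡ 99 (mod 227); signature holds.

verifies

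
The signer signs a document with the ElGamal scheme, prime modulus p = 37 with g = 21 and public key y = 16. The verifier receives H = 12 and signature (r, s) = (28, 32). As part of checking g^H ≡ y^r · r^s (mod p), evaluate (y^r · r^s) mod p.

16^2 = 256 ≡ 34
16^4 ≡ 34^2 = 1156 ≡ 9
16^8 ≡ 9^2 = 81 ≡ 7
16^16 ≡ 7^2 = 49 ≡ 12
28 = 16 + 8 + 4, so 16^28 ≡ 12·7·9 ≡ 16 (mod 37)
28^2 = 784 ≡ 7
28^4 ≡ 7^2 = 49 ≡ 12
28^8 ≡ 12^2 = 144 ≡ 33
28^16 ≡ 33^2 = 1089 ≡ 16
28^32 ≡ 16^2 = 256 ≡ 34
y^r · r^s ≡ 16·34 = 544 ≡ 26 (mod 37)

26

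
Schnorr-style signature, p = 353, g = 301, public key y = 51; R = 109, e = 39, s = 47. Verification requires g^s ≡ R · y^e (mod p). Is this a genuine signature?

g^s mod p:
301^2 = 90601 ≡ 233
301^4 ≡ 233^2 = 54289 ≡ 280
301^8 ≡ 280^2 = 78400 ≡ 34
301^16 ≡ 34^2 = 1156 ≡ 97
301^32 ≡ 97^2 = 9409 ≡ 231
47 = 32 + 8 + 4 + 2 + 1, so 301^47 ≡ 231·34·280·233·301 ≡ 214 (mod 353)
R · y^e mod p:
51^2 = 2601 ≡ 130
51^4 ≡ 130^2 = 16900 ≡ 309
51^8 ≡ 309^2 = 95481 ≡ 171
51^16 ≡ 171^2 = 29241 ≡ 295
51^32 ≡ 295^2 = 87025 ≡ 187
39 = 32 + 4 + 2 + 1, so 51^39 ≡ 187·309·130·51 ≡ 274 (mod 353)
109·274 = 29866 ≡ 214 (mod 353)
214 ≡ 214 (mod 353); signature holds.

genuine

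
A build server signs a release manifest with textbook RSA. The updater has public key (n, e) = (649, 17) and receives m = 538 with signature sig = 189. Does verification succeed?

sig^2 ≡ 189^2 = 35721 ≡ 26
sig^4 ≡ 26^2 = 676 ≡ 27
sig^8 ≡ 27^2 = 729 ≡ 80
sig^16 ≡ 80^2 = 6400 ≡ 559
17 = 16 + 1, so sig^17 ≡ 559·189 ≡ 513 (mod 649)
513 ≠ 538, so verification fails.

fails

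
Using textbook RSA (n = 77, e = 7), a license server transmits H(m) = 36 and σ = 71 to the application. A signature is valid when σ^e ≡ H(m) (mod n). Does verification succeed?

passes

σ^2 ≡ 71^2 = 5041 ≡ 36
σ^4 ≡ 36^2 = 1296 ≡ 64
7 = 4 + 2 + 1, so σ^7 ≡ 64·36·71 ≡ 36 (mod 77)
Since 36 equals the digest 36, verification succeeds.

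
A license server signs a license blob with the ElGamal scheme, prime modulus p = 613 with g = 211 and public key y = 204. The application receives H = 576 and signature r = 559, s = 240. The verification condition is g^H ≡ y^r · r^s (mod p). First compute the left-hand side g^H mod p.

211^2 = 44521 ≡ 385
211^4 ≡ 385^2 = 148225 ≡ 492
211^8 ≡ 492^2 = 242064 ≡ 542
211^16 ≡ 542^2 = 293764 ≡ 137
211^32 ≡ 137^2 = 18769 ≡ 379
211^64 ≡ 379^2 = 143641 ≡ 199
211^128 ≡ 199^2 = 39601 ≡ 369
211^256 ≡ 369^2 = 136161 ≡ 75
211^512 ≡ 75^2 = 5625 ≡ 108
576 = 512 + 64, so 211^576 ≡ 108·199 ≡ 37 (mod 613)

37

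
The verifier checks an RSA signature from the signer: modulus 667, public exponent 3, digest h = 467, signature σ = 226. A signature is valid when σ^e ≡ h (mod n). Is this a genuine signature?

σ^2 ≡ 226^2 = 51076 ≡ 384
3 = 2 + 1, so σ^3 ≡ 384·226 ≡ 74 (mod 667)
The recovered value 74 does not match the digest 467.

forged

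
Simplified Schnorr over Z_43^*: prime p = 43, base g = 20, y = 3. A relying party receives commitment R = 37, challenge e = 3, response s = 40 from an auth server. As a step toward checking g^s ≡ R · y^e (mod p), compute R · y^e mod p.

10

3^3 mod 43 = 27
R · y^e ≡ 37·27 = 999 ≡ 10 (mod 43)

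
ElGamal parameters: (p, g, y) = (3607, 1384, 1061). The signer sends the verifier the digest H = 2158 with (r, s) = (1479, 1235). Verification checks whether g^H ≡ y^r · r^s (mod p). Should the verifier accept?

accept

Left side g^H mod p:
Squares mod 3607: 1384^1≡1384, 1384^2≡139, 1384^4≡1286, 1384^8≡1790, 1384^16≡1084, 1384^32≡2781, 1384^64≡553, 1384^128≡2821, 1384^256≡999, 1384^512≡2469, 1384^1024≡131, 1384^2048≡2733
2158 = 2048 + 64 + 32 + 8 + 4 + 2, so 1384^2158 ≡ 2733·553·2781·1790·1286·139 ≡ 2679 (mod 3607)
Right side y^r · r^s mod p:
Squares mod 3607: 1061^1≡1061, 1061^2≡337, 1061^4≡1752, 1061^8≡3554, 1061^16≡2809, 1061^32≡1972, 1061^64≡438, 1061^128≡673, 1061^256≡2054, 1061^512≡2333, 1061^1024≡3533
1479 = 1024 + 256 + 128 + 64 + 4 + 2 + 1, so 1061^1479 ≡ 3533·2054·673·438·1752·337·1061 ≡ 686 (mod 3607)
Squares mod 3607: 1479^1≡1479, 1479^2≡1599, 1479^4≡3045, 1479^8≡2035, 1479^16≡389, 1479^32≡3434, 1479^64≡1073, 1479^128≡696, 1479^256≡1078, 1479^512≡630, 1479^1024≡130
1235 = 1024 + 128 + 64 + 16 + 2 + 1, so 1479^1235 ≡ 130·696·1073·389·1599·1479 ≡ 230 (mod 3607)
686·230 = 157780 ≡ 2679 (mod 3607)
2679 ≡ 2679 (mod 3607), so the signature is genuine.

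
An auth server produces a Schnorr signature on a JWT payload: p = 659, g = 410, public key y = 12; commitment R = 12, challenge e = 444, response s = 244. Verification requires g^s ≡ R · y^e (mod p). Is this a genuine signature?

g^s mod p:
410^2 = 168100 ≡ 55
410^4 ≡ 55^2 = 3025 ≡ 389
410^8 ≡ 389^2 = 151321 ≡ 410
410^16 ≡ 410^2 = 168100 ≡ 55
410^32 ≡ 55^2 = 3025 ≡ 389
410^64 ≡ 389^2 = 151321 ≡ 410
410^128 ≡ 410^2 = 168100 ≡ 55
244 = 128 + 64 + 32 + 16 + 4, so 410^244 ≡ 55·410·389·55·389 ≡ 307 (mod 659)
R · y^e mod p:
12^2 = 144
12^4 ≡ 144^2 = 20736 ≡ 307
12^8 ≡ 307^2 = 94249 ≡ 12
12^16 ≡ 12^2 = 144
12^32 ≡ 144^2 = 20736 ≡ 307
12^64 ≡ 307^2 = 94249 ≡ 12
12^128 ≡ 12^2 = 144
12^256 ≡ 144^2 = 20736 ≡ 307
444 = 256 + 128 + 32 + 16 + 8 + 4, so 12^444 ≡ 307·144·307·144·12·307 ≡ 410 (mod 659)
12·410 = 4920 ≡ 307 (mod 659)
307 ≡ 307 (mod 659); signature holds.

genuine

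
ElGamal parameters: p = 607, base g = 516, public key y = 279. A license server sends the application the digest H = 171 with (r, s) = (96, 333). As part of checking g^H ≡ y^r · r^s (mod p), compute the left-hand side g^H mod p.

492

516^2 = 266256 ≡ 390
516^4 ≡ 390^2 = 152100 ≡ 350
516^8 ≡ 350^2 = 122500 ≡ 493
516^16 ≡ 493^2 = 243049 ≡ 249
516^32 ≡ 249^2 = 62001 ≡ 87
516^64 ≡ 87^2 = 7569 ≡ 285
516^128 ≡ 285^2 = 81225 ≡ 494
171 = 128 + 32 + 8 + 2 + 1, so 516^171 ≡ 494·87·493·390·516 ≡ 492 (mod 607)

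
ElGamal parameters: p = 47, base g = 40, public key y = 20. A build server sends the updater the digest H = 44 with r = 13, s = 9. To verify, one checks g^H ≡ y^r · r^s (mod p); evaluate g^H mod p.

24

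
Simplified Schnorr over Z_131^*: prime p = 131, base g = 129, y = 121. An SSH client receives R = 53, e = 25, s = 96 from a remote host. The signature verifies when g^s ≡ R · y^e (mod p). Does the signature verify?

g^s mod p:
129^2 = 16641 ≡ 4
129^4 ≡ 4^2 = 16
129^8 ≡ 16^2 = 256 ≡ 125
129^16 ≡ 125^2 = 15625 ≡ 36
129^32 ≡ 36^2 = 1296 ≡ 117
129^64 ≡ 117^2 = 13689 ≡ 65
96 = 64 + 32, so 129^96 ≡ 65·117 ≡ 7 (mod 131)
R · y^e mod p:
121^2 = 14641 ≡ 100
121^4 ≡ 100^2 = 10000 ≡ 44
121^8 ≡ 44^2 = 1936 ≡ 102
121^16 ≡ 102^2 = 10404 ≡ 55
25 = 16 + 8 + 1, so 121^25 ≡ 55·102·121 ≡ 99 (mod 131)
53·99 = 5247 ≡ 7 (mod 131)
7 ≡ 7 (mod 131); signature holds.

verifies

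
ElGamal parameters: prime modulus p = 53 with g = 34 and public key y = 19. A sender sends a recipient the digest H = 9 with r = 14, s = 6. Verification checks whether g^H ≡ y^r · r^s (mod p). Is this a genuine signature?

forged

Left side g^H mod p:
Squares mod 53: 34^1≡34, 34^2≡43, 34^4≡47, 34^8≡36
9 = 8 + 1, so 34^9 ≡ 36·34 ≡ 5 (mod 53)
Right side y^r · r^s mod p:
Squares mod 53: 19^1≡19, 19^2≡43, 19^4≡47, 19^8≡36
14 = 8 + 4 + 2, so 19^14 ≡ 36·47·43 ≡ 40 (mod 53)
Squares mod 53: 14^1≡14, 14^2≡37, 14^4≡44
6 = 4 + 2, so 14^6 ≡ 44·37 ≡ 38 (mod 53)
40·38 = 1520 ≡ 36 (mod 53)
5 ≠ 36, so verification fails.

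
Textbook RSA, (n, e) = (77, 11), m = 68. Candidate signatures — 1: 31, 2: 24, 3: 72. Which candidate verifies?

2

Candidate 1: Squares mod 77: 31^1≡31, 31^2≡37, 31^4≡60, 31^8≡58; 11 = 8 + 2 + 1, so 31^11 ≡ 58·37·31 ≡ 75 (mod 77)
Candidate 2: Squares mod 77: 24^1≡24, 24^2≡37, 24^4≡60, 24^8≡58; 11 = 8 + 2 + 1, so 24^11 ≡ 58·37·24 ≡ 68 (mod 77)
  → matches m = 68
Candidate 3: Squares mod 77: 72^1≡72, 72^2≡25, 72^4≡9, 72^8≡4; 11 = 8 + 2 + 1, so 72^11 ≡ 4·25·72 ≡ 39 (mod 77)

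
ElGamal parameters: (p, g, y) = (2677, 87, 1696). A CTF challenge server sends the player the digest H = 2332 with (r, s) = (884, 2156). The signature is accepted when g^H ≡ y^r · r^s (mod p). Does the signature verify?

Left side g^H mod p:
87^2332 mod 2677 = 604
Right side y^r · r^s mod p:
1696^884 mod 2677 = 1849
884^2156 mod 2677 = 51
1849·51 = 94299 ≡ 604 (mod 2677)
604 ≡ 604 (mod 2677), so the signature is genuine.

verifies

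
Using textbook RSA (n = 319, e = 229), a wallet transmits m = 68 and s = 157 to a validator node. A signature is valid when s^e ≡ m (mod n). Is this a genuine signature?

forged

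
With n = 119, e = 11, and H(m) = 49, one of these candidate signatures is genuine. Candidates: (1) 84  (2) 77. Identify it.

Candidate 1: Squares mod 119: 84^1≡84, 84^2≡35, 84^4≡35, 84^8≡35; 11 = 8 + 2 + 1, so 84^11 ≡ 35·35·84 ≡ 84 (mod 119)
Candidate 2: Squares mod 119: 77^1≡77, 77^2≡98, 77^4≡84, 77^8≡35; 11 = 8 + 2 + 1, so 77^11 ≡ 35·98·77 ≡ 49 (mod 119)
  → matches H(m) = 49

2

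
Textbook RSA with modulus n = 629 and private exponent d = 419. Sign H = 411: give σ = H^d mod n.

469

H^2 ≡ 411^2 = 168921 ≡ 349
H^4 ≡ 349^2 = 121801 ≡ 404
H^8 ≡ 404^2 = 163216 ≡ 305
H^16 ≡ 305^2 = 93025 ≡ 562
H^32 ≡ 562^2 = 315844 ≡ 86
H^64 ≡ 86^2 = 7396 ≡ 477
H^128 ≡ 477^2 = 227529 ≡ 460
H^256 ≡ 460^2 = 211600 ≡ 256
419 = 256 + 128 + 32 + 2 + 1, so H^419 ≡ 256·460·86·349·411 ≡ 469 (mod 629)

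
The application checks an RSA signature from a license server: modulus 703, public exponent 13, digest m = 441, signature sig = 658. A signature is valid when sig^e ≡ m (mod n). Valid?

sig^2 ≡ 658^2 = 432964 ≡ 619
sig^4 ≡ 619^2 = 383161 ≡ 26
sig^8 ≡ 26^2 = 676
13 = 8 + 4 + 1, so sig^13 ≡ 676·26·658 ≡ 658 (mod 703)
658 ≠ 441, so verification fails.

no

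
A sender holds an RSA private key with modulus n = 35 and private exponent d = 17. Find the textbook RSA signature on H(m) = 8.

(H(m))^2 ≡ 8^2 = 64 ≡ 29
(H(m))^4 ≡ 29^2 = 841 ≡ 1
(H(m))^8 ≡ 1^2 = 1
(H(m))^16 ≡ 1^2 = 1
17 = 16 + 1, so (H(m))^17 ≡ 1·8 ≡ 8 (mod 35)

8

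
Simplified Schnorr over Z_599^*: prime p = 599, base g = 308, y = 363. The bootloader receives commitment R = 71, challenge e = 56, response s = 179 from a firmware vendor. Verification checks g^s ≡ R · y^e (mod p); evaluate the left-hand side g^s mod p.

308^2 = 94864 ≡ 222
308^4 ≡ 222^2 = 49284 ≡ 166
308^8 ≡ 166^2 = 27556 ≡ 2
308^16 ≡ 2^2 = 4
308^32 ≡ 4^2 = 16
308^64 ≡ 16^2 = 256
308^128 ≡ 256^2 = 65536 ≡ 245
179 = 128 + 32 + 16 + 2 + 1, so 308^179 ≡ 245·16·4·222·308 ≡ 555 (mod 599)

555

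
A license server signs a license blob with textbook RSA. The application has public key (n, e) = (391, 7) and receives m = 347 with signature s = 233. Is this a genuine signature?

genuine

s^2 ≡ 233^2 = 54289 ≡ 331
s^4 ≡ 331^2 = 109561 ≡ 81
7 = 4 + 2 + 1, so s^7 ≡ 81·331·233 ≡ 347 (mod 391)
347 = m, so the signature checks out.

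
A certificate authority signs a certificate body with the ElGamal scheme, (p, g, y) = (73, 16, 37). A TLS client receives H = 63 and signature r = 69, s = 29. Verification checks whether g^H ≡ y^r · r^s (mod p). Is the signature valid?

invalid

Left side g^H mod p:
16^2 = 256 ≡ 37
16^4 ≡ 37^2 = 1369 ≡ 55
16^8 ≡ 55^2 = 3025 ≡ 32
16^16 ≡ 32^2 = 1024 ≡ 2
16^32 ≡ 2^2 = 4
63 = 32 + 16 + 8 + 4 + 2 + 1, so 16^63 ≡ 4·2·32·55·37·16 ≡ 1 (mod 73)
Right side y^r · r^s mod p:
37^2 = 1369 ≡ 55
37^4 ≡ 55^2 = 3025 ≡ 32
37^8 ≡ 32^2 = 1024 ≡ 2
37^16 ≡ 2^2 = 4
37^32 ≡ 4^2 = 16
37^64 ≡ 16^2 = 256 ≡ 37
69 = 64 + 4 + 1, so 37^69 ≡ 37·32·37 ≡ 8 (mod 73)
69^2 = 4761 ≡ 16
69^4 ≡ 16^2 = 256 ≡ 37
69^8 ≡ 37^2 = 1369 ≡ 55
69^16 ≡ 55^2 = 3025 ≡ 32
29 = 16 + 8 + 4 + 1, so 69^29 ≡ 32·55·37·69 ≡ 57 (mod 73)
8·57 = 456 ≡ 18 (mod 73)
1 ≠ 18, so verification fails.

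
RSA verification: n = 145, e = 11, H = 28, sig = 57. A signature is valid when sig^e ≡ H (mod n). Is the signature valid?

valid

Squares mod 145: sig^1≡57, sig^2≡59, sig^4≡1, sig^8≡1
11 = 8 + 2 + 1, so sig^11 ≡ 1·59·57 ≡ 28 (mod 145)
sig^11 mod 145 = 28 matches H.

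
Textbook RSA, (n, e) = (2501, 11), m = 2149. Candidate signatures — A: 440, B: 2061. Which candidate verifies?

Candidate A: 440^2 = 193600 ≡ 1023; 440^4 ≡ 1023^2 = 1046529 ≡ 1111; 440^8 ≡ 1111^2 = 1234321 ≡ 1328; 11 = 8 + 2 + 1, so 440^11 ≡ 1328·1023·440 ≡ 352 (mod 2501)
Candidate B: 2061^2 = 4247721 ≡ 1023; 2061^4 ≡ 1023^2 = 1046529 ≡ 1111; 2061^8 ≡ 1111^2 = 1234321 ≡ 1328; 11 = 8 + 2 + 1, so 2061^11 ≡ 1328·1023·2061 ≡ 2149 (mod 2501)
  → matches m = 2149

B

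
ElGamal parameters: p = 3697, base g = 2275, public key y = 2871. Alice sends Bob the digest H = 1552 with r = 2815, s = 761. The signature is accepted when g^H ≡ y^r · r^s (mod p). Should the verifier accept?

Left side g^H mod p:
2275^2 = 5175625 ≡ 3522
2275^4 ≡ 3522^2 = 12404484 ≡ 1049
2275^8 ≡ 1049^2 = 1100401 ≡ 2392
2275^16 ≡ 2392^2 = 5721664 ≡ 2405
2275^32 ≡ 2405^2 = 5784025 ≡ 1917
2275^64 ≡ 1917^2 = 3674889 ≡ 71
2275^128 ≡ 71^2 = 5041 ≡ 1344
2275^256 ≡ 1344^2 = 1806336 ≡ 2200
2275^512 ≡ 2200^2 = 4840000 ≡ 627
2275^1024 ≡ 627^2 = 393129 ≡ 1247
1552 = 1024 + 512 + 16, so 2275^1552 ≡ 1247·627·2405 ≡ 926 (mod 3697)
Right side y^r · r^s mod p:
2871^2 = 8242641 ≡ 2028
2871^4 ≡ 2028^2 = 4112784 ≡ 1720
2871^8 ≡ 1720^2 = 2958400 ≡ 800
2871^16 ≡ 800^2 = 640000 ≡ 419
2871^32 ≡ 419^2 = 175561 ≡ 1802
2871^64 ≡ 1802^2 = 3247204 ≡ 1238
2871^128 ≡ 1238^2 = 1532644 ≡ 2086
2871^256 ≡ 2086^2 = 4351396 ≡ 27
2871^512 ≡ 27^2 = 729
2871^1024 ≡ 729^2 = 531441 ≡ 2770
2871^2048 ≡ 2770^2 = 7672900 ≡ 1625
2815 = 2048 + 512 + 128 + 64 + 32 + 16 + 8 + 4 + 2 + 1, so 2871^2815 ≡ 1625·729·2086·1238·1802·419·800·1720·2028·2871 ≡ 1000 (mod 3697)
2815^2 = 7924225 ≡ 1554
2815^4 ≡ 1554^2 = 2414916 ≡ 775
2815^8 ≡ 775^2 = 600625 ≡ 1711
2815^16 ≡ 1711^2 = 2927521 ≡ 3194
2815^32 ≡ 3194^2 = 10201636 ≡ 1613
2815^64 ≡ 1613^2 = 2601769 ≡ 2778
2815^128 ≡ 2778^2 = 7717284 ≡ 1645
2815^256 ≡ 1645^2 = 2706025 ≡ 3518
2815^512 ≡ 3518^2 = 12376324 ≡ 2465
761 = 512 + 128 + 64 + 32 + 16 + 8 + 1, so 2815^761 ≡ 2465·1645·2778·1613·3194·1711·2815 ≡ 2185 (mod 3697)
1000·2185 = 2185000 ≡ 73 (mod 3697)
926 ≠ 73, so verification fails.

reject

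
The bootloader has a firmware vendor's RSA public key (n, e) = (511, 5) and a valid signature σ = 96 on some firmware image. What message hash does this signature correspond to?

σ^2 ≡ 96^2 = 9216 ≡ 18
σ^4 ≡ 18^2 = 324
5 = 4 + 1, so σ^5 ≡ 324·96 ≡ 444 (mod 511)

444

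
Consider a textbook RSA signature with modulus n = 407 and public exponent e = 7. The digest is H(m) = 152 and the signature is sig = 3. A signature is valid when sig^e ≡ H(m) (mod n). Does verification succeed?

passes

sig^2 ≡ 3^2 = 9
sig^4 ≡ 9^2 = 81
7 = 4 + 2 + 1, so sig^7 ≡ 81·9·3 ≡ 152 (mod 407)
Since 152 equals the digest 152, verification succeeds.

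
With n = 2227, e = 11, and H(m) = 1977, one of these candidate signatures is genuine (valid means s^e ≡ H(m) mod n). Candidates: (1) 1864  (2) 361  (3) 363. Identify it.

3

Candidate 1: Squares mod 2227: 1864^1≡1864, 1864^2≡376, 1864^4≡1075, 1864^8≡2039; 11 = 8 + 2 + 1, so 1864^11 ≡ 2039·376·1864 ≡ 250 (mod 2227)
Candidate 2: Squares mod 2227: 361^1≡361, 361^2≡1155, 361^4≡52, 361^8≡477; 11 = 8 + 2 + 1, so 361^11 ≡ 477·1155·361 ≡ 846 (mod 2227)
Candidate 3: Squares mod 2227: 363^1≡363, 363^2≡376, 363^4≡1075, 363^8≡2039; 11 = 8 + 2 + 1, so 363^11 ≡ 2039·376·363 ≡ 1977 (mod 2227)
  → matches H(m) = 1977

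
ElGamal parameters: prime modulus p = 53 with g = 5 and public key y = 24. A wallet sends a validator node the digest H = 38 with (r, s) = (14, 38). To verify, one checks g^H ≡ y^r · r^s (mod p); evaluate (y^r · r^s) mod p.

6

24^2 = 576 ≡ 46
24^4 ≡ 46^2 = 2116 ≡ 49
24^8 ≡ 49^2 = 2401 ≡ 16
14 = 8 + 4 + 2, so 24^14 ≡ 16·49·46 ≡ 24 (mod 53)
14^2 = 196 ≡ 37
14^4 ≡ 37^2 = 1369 ≡ 44
14^8 ≡ 44^2 = 1936 ≡ 28
14^16 ≡ 28^2 = 784 ≡ 42
14^32 ≡ 42^2 = 1764 ≡ 15
38 = 32 + 4 + 2, so 14^38 ≡ 15·44·37 ≡ 40 (mod 53)
y^r · r^s ≡ 24·40 = 960 ≡ 6 (mod 53)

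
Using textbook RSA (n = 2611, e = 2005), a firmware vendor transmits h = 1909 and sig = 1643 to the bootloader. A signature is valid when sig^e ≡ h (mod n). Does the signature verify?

sig^2 ≡ 1643^2 = 2699449 ≡ 2286
sig^4 ≡ 2286^2 = 5225796 ≡ 1185
sig^8 ≡ 1185^2 = 1404225 ≡ 2118
sig^16 ≡ 2118^2 = 4485924 ≡ 226
sig^32 ≡ 226^2 = 51076 ≡ 1467
sig^64 ≡ 1467^2 = 2152089 ≡ 625
sig^128 ≡ 625^2 = 390625 ≡ 1586
sig^256 ≡ 1586^2 = 2515396 ≡ 1003
sig^512 ≡ 1003^2 = 1006009 ≡ 774
sig^1024 ≡ 774^2 = 599076 ≡ 1157
2005 = 1024 + 512 + 256 + 128 + 64 + 16 + 4 + 1, so sig^2005 ≡ 1157·774·1003·1586·625·226·1185·1643 ≡ 1909 (mod 2611)
sig^2005 mod 2611 = 1909 matches h.

verifies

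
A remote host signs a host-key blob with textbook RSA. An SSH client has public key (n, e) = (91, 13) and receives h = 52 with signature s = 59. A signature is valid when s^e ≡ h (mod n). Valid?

s^13 mod 91 = 59
The recovered value 59 does not match the digest 52.

no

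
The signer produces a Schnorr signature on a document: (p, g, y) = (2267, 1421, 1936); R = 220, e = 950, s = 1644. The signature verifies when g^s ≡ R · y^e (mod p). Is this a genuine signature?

forged

g^s mod p:
1421^1644 mod 2267 = 1741
R · y^e mod p:
1936^950 mod 2267 = 1486
220·1486 = 326920 ≡ 472 (mod 2267)
1741 ≠ 472; the check fails.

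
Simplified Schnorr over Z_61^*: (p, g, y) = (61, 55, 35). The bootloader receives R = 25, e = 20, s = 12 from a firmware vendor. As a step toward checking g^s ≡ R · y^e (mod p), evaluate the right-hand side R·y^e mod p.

20

35^2 = 1225 ≡ 5
35^4 ≡ 5^2 = 25
35^8 ≡ 25^2 = 625 ≡ 15
35^16 ≡ 15^2 = 225 ≡ 42
20 = 16 + 4, so 35^20 ≡ 42·25 ≡ 13 (mod 61)
R · y^e ≡ 25·13 = 325 ≡ 20 (mod 61)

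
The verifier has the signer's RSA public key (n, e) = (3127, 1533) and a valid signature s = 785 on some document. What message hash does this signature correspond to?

s^2 ≡ 785^2 = 616225 ≡ 206
s^4 ≡ 206^2 = 42436 ≡ 1785
s^8 ≡ 1785^2 = 3186225 ≡ 2939
s^16 ≡ 2939^2 = 8637721 ≡ 947
s^32 ≡ 947^2 = 896809 ≡ 2487
s^64 ≡ 2487^2 = 6185169 ≡ 3090
s^128 ≡ 3090^2 = 9548100 ≡ 1369
s^256 ≡ 1369^2 = 1874161 ≡ 1088
s^512 ≡ 1088^2 = 1183744 ≡ 1738
s^1024 ≡ 1738^2 = 3020644 ≡ 3089
1533 = 1024 + 256 + 128 + 64 + 32 + 16 + 8 + 4 + 1, so s^1533 ≡ 3089·1088·1369·3090·2487·947·2939·1785·785 ≡ 3005 (mod 3127)

3005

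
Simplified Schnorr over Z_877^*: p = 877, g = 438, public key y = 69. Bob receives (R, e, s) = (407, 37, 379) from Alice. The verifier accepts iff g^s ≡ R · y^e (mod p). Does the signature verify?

g^s mod p:
438^2 = 191844 ≡ 658
438^4 ≡ 658^2 = 432964 ≡ 603
438^8 ≡ 603^2 = 363609 ≡ 531
438^16 ≡ 531^2 = 281961 ≡ 444
438^32 ≡ 444^2 = 197136 ≡ 688
438^64 ≡ 688^2 = 473344 ≡ 641
438^128 ≡ 641^2 = 410881 ≡ 445
438^256 ≡ 445^2 = 198025 ≡ 700
379 = 256 + 64 + 32 + 16 + 8 + 2 + 1, so 438^379 ≡ 700·641·688·444·531·658·438 ≡ 859 (mod 877)
R · y^e mod p:
69^2 = 4761 ≡ 376
69^4 ≡ 376^2 = 141376 ≡ 179
69^8 ≡ 179^2 = 32041 ≡ 469
69^16 ≡ 469^2 = 219961 ≡ 711
69^32 ≡ 711^2 = 505521 ≡ 369
37 = 32 + 4 + 1, so 69^37 ≡ 369·179·69 ≡ 627 (mod 877)
407·627 = 255189 ≡ 859 (mod 877)
859 ≡ 859 (mod 877); signature holds.

verifies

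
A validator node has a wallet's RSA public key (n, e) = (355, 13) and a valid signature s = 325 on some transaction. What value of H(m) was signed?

310

s^2 ≡ 325^2 = 105625 ≡ 190
s^4 ≡ 190^2 = 36100 ≡ 245
s^8 ≡ 245^2 = 60025 ≡ 30
13 = 8 + 4 + 1, so s^13 ≡ 30·245·325 ≡ 310 (mod 355)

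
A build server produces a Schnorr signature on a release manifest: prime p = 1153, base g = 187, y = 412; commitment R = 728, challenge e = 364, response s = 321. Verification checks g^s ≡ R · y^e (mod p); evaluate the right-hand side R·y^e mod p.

672

412^2 = 169744 ≡ 253
412^4 ≡ 253^2 = 64009 ≡ 594
412^8 ≡ 594^2 = 352836 ≡ 18
412^16 ≡ 18^2 = 324
412^32 ≡ 324^2 = 104976 ≡ 53
412^64 ≡ 53^2 = 2809 ≡ 503
412^128 ≡ 503^2 = 253009 ≡ 502
412^256 ≡ 502^2 = 252004 ≡ 650
364 = 256 + 64 + 32 + 8 + 4, so 412^364 ≡ 650·503·53·18·594 ≡ 267 (mod 1153)
R · y^e ≡ 728·267 = 194376 ≡ 672 (mod 1153)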